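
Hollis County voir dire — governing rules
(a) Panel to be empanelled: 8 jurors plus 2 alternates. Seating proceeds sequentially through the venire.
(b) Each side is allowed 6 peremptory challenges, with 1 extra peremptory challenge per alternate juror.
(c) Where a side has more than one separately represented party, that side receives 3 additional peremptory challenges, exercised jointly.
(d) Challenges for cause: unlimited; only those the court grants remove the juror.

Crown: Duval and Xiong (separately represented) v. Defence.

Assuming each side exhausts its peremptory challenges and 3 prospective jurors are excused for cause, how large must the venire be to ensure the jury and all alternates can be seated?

Seats to fill: 8 + 2 alternates = 10.
Peremptories — Crown: 6 + 1×2 + 3 = 11; Defence: 6 + 1×2 = 8; total 19.
For-cause removals: 3.
Minimum venire: 10 + 19 + 3 = 32.

32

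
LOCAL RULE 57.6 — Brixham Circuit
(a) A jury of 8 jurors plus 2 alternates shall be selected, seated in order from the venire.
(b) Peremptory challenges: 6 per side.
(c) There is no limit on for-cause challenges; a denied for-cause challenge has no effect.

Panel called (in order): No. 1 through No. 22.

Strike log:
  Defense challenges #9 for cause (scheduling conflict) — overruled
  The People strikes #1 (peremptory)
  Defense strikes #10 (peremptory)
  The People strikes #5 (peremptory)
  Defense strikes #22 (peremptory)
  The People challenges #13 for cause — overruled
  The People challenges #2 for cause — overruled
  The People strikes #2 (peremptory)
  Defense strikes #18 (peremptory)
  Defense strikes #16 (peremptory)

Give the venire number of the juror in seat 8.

12

Removed: #1, #2, #5, #10, #16, #18, #22. (#9, #13 stay — for-cause denied.)
Seating in order: seats 1–8 → #3, #4, #6, #7, #8, #9, #11, #12; alternates → #13, #14.
So seat 8 is #12.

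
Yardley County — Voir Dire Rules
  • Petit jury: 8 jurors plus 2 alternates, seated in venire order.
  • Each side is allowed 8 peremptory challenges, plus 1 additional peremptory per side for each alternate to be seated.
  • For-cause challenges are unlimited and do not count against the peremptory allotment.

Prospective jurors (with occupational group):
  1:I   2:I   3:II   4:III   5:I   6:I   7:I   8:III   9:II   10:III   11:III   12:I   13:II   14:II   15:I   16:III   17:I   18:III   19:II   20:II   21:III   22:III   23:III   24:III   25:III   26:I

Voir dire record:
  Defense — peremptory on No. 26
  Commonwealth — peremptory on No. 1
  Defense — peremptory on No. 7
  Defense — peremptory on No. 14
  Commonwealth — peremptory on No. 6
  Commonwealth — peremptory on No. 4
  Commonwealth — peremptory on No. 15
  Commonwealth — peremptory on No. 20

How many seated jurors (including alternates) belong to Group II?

Removed: #1, #4, #6, #7, #14, #15, #20, #26.
Seated (10 incl. alternates): #2, #3, #5, #8, #9, #10, #11, #12, #13, #16.
Of those, in Group II: #3, #9, #13 → 3.

3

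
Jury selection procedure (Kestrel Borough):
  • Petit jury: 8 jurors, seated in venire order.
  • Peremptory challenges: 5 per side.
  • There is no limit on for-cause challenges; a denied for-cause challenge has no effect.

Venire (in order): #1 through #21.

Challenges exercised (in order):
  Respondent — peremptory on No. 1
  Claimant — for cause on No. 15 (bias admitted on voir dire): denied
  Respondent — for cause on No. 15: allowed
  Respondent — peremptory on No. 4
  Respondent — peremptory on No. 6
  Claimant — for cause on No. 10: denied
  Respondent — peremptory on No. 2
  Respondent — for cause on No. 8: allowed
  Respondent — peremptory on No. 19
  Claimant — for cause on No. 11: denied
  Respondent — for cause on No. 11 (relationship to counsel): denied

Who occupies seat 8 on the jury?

Removed: #1, #2, #4, #6, #8, #15, #19. (#10, #11 stay — for-cause denied.)
Seating in order: seats 1–8 → #3, #5, #7, #9, #10, #11, #12, #13.
So seat 8 is #13.

13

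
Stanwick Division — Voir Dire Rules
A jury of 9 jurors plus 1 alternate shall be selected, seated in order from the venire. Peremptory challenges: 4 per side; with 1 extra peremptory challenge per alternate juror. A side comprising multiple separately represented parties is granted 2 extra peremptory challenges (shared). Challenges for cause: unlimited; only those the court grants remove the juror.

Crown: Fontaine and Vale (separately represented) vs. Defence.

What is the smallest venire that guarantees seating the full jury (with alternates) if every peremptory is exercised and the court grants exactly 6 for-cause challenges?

Seats to fill: 9 + 1 alternates = 10.
Peremptories — Crown: 4 + 1×1 + 2 = 7; Defence: 4 + 1×1 = 5; total 12.
For-cause removals: 6.
Minimum venire: 10 + 12 + 6 = 28.

28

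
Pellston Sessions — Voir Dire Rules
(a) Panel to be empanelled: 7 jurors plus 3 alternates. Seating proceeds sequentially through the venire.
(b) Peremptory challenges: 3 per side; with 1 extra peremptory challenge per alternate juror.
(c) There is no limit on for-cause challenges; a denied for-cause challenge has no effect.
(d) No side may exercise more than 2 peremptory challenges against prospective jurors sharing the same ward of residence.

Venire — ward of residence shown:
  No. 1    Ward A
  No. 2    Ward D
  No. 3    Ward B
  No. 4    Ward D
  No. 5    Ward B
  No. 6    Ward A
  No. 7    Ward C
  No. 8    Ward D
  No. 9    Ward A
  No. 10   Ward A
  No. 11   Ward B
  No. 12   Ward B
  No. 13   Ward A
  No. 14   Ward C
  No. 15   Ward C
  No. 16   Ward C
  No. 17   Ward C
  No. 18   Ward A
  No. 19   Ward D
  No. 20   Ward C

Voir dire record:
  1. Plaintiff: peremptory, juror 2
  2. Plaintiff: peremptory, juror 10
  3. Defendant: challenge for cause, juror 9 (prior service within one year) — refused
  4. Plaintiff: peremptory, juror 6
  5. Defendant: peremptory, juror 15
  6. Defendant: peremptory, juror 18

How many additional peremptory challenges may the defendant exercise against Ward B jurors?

Defendant peremptories so far: #15, #18 — 2 of 6 used, 4 left overall.
Against Ward B: none yet — per-ward cap 2 leaves 2.
Binding limit: min(4, 2) = 2.

2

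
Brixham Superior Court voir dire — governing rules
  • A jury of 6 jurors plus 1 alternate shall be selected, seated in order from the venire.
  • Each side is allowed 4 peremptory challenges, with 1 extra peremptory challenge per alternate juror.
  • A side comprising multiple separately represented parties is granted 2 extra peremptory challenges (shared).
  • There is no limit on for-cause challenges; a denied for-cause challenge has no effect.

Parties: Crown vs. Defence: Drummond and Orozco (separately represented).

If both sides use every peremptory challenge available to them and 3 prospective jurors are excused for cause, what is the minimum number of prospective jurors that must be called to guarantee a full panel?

Seats to fill: 6 + 1 alternates = 7.
Peremptories — Crown: 4 + 1×1 = 5; Defence: 4 + 1×1 + 2 = 7; total 12.
For-cause removals: 3.
Minimum venire: 7 + 12 + 3 = 22.

22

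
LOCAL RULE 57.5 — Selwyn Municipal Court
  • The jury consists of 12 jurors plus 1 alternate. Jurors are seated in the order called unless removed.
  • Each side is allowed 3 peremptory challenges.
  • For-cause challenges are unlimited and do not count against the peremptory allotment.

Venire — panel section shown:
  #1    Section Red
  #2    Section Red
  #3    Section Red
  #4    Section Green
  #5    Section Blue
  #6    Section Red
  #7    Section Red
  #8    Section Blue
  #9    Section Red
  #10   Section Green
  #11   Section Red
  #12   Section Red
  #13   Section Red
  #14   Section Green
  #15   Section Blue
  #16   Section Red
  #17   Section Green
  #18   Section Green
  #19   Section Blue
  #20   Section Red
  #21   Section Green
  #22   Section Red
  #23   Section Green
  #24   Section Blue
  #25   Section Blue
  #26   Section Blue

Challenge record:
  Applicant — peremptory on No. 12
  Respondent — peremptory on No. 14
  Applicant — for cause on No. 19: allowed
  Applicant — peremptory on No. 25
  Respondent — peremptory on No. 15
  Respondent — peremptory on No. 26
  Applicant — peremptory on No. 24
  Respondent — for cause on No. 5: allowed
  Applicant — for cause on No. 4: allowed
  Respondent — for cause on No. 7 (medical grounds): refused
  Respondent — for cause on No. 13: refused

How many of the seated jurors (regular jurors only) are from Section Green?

2

Removed: #4, #5, #12, #14, #15, #19, #24, #25, #26.
Seated jurors 1–12: #1, #2, #3, #6, #7, #8, #9, #10, #11, #13, #16, #17 (alternates #18 not counted).
Of those, in Section Green: #10, #17 → 2.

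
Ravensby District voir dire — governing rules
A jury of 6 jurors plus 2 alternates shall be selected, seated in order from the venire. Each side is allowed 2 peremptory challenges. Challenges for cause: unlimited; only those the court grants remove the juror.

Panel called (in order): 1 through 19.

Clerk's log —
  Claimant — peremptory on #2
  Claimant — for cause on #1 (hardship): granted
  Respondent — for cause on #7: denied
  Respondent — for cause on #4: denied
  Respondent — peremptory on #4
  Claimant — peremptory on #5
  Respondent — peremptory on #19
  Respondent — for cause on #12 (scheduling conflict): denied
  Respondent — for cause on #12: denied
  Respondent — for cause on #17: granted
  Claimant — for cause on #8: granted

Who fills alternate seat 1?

12

Removed: #1, #2, #4, #5, #8, #17, #19. (#7, #12 stay — for-cause denied.)
Filling seats in venire order through position 7: #3, #6, #7, #9, #10, #11, #12.
So alternate 1 is #12.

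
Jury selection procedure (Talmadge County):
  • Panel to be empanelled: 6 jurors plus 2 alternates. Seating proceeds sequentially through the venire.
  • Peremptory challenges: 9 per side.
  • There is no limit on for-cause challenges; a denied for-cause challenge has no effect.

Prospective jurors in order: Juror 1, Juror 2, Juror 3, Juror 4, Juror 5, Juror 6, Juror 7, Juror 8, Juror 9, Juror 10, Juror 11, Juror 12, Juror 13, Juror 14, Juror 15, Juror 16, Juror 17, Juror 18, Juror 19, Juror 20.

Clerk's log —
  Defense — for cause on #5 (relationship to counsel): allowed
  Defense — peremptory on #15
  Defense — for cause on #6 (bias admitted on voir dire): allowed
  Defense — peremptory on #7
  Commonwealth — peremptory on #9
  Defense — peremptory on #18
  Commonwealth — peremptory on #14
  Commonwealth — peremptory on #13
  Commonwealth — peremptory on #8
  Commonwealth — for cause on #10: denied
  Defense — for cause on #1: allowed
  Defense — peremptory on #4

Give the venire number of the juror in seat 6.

Removed: #1, #4, #5, #6, #7, #8, #9, #13, #14, #15, #18. (#10 stays — for-cause denied.)
Seating in order: seats 1–6 → #2, #3, #10, #11, #12, #16; alternates → #17, #19.
So seat 6 is #16.

16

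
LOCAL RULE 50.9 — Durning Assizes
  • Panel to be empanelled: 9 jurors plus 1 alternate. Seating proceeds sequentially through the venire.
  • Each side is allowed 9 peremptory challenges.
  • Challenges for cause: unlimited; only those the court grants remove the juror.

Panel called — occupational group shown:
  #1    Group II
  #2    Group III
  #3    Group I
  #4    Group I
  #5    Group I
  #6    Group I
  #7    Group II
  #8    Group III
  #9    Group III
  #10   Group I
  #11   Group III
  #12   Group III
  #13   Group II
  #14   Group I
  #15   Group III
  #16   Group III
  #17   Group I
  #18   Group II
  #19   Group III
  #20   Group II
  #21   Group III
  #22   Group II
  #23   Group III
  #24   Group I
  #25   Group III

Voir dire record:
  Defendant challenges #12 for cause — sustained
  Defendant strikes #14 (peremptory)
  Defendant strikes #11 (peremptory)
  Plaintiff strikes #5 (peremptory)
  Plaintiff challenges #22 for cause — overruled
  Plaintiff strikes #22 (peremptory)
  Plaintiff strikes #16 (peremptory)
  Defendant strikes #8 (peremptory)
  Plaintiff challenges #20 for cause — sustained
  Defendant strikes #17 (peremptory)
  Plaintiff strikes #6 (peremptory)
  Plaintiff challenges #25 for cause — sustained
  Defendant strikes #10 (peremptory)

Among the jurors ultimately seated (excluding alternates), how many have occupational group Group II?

Removed: #5, #6, #8, #10, #11, #12, #14, #16, #17, #20, #22, #25.
Seated jurors 1–9: #1, #2, #3, #4, #7, #9, #13, #15, #18 (alternates #19 not counted).
Of those, in Group II: #1, #7, #13, #18 → 4.

4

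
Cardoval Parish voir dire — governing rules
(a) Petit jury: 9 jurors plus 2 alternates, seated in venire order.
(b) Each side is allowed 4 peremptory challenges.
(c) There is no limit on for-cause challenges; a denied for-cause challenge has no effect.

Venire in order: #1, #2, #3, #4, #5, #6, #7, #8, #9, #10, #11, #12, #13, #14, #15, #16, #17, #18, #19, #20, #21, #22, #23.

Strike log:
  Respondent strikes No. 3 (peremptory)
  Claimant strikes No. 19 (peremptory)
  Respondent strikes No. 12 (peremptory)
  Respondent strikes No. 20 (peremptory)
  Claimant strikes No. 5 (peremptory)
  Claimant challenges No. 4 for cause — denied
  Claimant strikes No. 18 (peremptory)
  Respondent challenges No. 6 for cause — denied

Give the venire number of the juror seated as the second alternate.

Removed: #3, #5, #12, #18, #19, #20. (#4, #6 stay — for-cause denied.)
Seating in order: seats 1–9 → #1, #2, #4, #6, #7, #8, #9, #10, #11; alternates → #13, #14.
So alternate 2 is #14.

14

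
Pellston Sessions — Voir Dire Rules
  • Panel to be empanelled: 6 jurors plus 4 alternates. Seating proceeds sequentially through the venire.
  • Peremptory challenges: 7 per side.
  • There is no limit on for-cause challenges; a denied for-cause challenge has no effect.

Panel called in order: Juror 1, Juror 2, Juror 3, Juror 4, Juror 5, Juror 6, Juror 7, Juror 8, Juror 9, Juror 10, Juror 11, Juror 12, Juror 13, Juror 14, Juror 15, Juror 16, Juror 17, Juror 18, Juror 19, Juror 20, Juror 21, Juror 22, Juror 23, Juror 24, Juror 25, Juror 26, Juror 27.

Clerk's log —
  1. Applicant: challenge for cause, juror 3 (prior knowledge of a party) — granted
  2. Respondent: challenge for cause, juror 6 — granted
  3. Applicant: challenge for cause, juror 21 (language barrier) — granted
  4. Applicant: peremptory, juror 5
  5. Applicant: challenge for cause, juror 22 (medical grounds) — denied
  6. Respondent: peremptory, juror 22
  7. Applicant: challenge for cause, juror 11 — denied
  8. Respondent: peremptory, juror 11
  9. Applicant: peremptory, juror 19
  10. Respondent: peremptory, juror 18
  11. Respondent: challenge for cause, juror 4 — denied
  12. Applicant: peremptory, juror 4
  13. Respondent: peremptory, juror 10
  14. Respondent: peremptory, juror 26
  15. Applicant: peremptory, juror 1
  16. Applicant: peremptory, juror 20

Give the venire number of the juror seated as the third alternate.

Removed: #1, #3, #4, #5, #6, #10, #11, #18, #19, #20, #21, #22, #26.
Seating in order: seats 1–6 → #2, #7, #8, #9, #12, #13; alternates → #14, #15, #16, #17.
So alternate 3 is #16.

16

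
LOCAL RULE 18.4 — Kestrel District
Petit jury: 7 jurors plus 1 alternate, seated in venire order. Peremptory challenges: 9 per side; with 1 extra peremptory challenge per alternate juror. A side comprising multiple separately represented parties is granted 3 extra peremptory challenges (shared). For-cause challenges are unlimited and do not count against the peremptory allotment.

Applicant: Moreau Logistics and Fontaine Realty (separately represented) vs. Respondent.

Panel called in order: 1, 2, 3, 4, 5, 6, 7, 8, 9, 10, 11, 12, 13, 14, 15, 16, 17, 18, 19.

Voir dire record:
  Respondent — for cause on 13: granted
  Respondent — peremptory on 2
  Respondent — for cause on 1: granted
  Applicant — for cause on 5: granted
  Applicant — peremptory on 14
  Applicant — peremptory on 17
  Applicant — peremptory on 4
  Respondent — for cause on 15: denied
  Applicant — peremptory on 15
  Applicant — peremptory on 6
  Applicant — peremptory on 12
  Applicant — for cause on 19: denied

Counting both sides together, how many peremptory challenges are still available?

16

Applicant allotment: 9 base + 1 × 1 alternate + 3 multi-party = 13. Respondent allotment: 9 base + 1 × 1 alternate = 10.
Applicant peremptories used: #14, #17, #4, #15, #6, #12 — 6 (for-cause on #5, #19 don't count).
Respondent peremptories used: #2 — 1 (for-cause on #13, #1, #15 don't count).
Remaining: (13 − 6) + (10 − 1) = 16.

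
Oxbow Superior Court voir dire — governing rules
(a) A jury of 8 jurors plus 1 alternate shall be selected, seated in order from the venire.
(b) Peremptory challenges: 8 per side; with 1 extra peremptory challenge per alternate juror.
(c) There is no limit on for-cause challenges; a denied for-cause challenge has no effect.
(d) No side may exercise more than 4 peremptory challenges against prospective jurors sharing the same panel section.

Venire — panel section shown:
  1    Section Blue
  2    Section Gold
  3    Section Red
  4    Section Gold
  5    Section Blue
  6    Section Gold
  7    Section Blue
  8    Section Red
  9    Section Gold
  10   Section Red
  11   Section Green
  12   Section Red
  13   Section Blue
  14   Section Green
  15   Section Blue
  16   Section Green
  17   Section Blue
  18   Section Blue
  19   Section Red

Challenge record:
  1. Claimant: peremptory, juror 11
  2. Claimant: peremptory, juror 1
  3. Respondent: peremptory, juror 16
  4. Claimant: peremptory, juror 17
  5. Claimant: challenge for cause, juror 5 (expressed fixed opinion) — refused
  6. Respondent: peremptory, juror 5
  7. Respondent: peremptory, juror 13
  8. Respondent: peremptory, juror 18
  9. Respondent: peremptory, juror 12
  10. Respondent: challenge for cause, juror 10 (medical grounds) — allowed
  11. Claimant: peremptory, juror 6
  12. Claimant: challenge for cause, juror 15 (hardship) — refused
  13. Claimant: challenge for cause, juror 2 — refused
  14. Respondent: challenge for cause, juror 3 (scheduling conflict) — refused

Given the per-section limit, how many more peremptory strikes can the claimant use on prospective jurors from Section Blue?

2

Claimant peremptories so far: #11, #1, #17, #6 — 4 of 9 used, 5 left overall.
Against Section Blue: #1, #17 — 2 used; per-section cap 4 leaves 2.
Binding limit: min(5, 2) = 2.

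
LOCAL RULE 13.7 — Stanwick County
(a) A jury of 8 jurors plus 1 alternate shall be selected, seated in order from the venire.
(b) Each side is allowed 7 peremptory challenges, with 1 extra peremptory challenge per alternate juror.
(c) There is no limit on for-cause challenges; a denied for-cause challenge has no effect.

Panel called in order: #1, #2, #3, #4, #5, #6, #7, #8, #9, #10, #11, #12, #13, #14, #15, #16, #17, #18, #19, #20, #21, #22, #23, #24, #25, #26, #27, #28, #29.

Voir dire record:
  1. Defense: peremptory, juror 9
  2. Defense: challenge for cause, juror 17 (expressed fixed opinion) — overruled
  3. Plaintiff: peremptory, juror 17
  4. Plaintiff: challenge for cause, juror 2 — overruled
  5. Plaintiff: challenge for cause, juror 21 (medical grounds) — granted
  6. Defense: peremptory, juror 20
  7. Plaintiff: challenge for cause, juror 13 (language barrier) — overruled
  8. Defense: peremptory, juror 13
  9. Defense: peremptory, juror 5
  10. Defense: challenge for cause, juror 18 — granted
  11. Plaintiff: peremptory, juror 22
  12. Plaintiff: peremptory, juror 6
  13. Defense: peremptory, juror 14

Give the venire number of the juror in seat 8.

11

Removed: #5, #6, #9, #13, #14, #17, #18, #20, #21, #22. (#2 stays — for-cause denied.)
Seating in order: seats 1–8 → #1, #2, #3, #4, #7, #8, #10, #11; alternates → #12.
So seat 8 is #11.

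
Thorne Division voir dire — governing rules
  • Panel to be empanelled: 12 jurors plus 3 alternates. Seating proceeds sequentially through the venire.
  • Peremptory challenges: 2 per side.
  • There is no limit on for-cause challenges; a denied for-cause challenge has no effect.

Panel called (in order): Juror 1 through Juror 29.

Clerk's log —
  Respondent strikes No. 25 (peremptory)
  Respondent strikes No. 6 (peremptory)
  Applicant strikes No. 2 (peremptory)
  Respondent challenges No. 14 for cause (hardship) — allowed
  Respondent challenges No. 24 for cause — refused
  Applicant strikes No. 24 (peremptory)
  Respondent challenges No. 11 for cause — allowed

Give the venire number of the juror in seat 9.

Removed: #2, #6, #11, #14, #24, #25.
Filling seats in venire order through position 9: #1, #3, #4, #5, #7, #8, #9, #10, #12.
So seat 9 is #12.

12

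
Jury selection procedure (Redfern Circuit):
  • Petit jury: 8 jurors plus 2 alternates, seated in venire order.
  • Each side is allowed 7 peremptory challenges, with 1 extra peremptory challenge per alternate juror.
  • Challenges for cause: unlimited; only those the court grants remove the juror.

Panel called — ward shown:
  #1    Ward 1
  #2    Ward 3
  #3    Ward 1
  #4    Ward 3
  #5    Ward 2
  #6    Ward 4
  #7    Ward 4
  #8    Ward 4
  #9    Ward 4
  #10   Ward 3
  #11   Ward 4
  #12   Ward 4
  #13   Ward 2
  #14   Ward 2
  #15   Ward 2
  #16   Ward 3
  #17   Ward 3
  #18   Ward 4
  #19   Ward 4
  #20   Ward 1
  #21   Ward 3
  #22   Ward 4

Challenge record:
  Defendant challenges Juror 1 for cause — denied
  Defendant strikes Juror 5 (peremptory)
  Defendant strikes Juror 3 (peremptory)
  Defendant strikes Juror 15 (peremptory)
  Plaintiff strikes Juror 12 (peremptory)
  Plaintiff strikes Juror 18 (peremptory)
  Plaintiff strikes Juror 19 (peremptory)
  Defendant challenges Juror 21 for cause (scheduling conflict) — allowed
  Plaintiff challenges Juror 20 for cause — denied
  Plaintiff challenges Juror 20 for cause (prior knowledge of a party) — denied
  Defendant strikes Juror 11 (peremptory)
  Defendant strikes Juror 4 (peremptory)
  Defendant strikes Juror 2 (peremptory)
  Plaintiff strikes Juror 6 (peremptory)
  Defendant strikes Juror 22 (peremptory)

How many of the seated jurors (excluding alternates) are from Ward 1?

Removed: #2, #3, #4, #5, #6, #11, #12, #15, #18, #19, #21, #22.
Seated jurors 1–8: #1, #7, #8, #9, #10, #13, #14, #16 (alternates #17, #20 not counted).
Of those, in Ward 1: #1 → 1.

1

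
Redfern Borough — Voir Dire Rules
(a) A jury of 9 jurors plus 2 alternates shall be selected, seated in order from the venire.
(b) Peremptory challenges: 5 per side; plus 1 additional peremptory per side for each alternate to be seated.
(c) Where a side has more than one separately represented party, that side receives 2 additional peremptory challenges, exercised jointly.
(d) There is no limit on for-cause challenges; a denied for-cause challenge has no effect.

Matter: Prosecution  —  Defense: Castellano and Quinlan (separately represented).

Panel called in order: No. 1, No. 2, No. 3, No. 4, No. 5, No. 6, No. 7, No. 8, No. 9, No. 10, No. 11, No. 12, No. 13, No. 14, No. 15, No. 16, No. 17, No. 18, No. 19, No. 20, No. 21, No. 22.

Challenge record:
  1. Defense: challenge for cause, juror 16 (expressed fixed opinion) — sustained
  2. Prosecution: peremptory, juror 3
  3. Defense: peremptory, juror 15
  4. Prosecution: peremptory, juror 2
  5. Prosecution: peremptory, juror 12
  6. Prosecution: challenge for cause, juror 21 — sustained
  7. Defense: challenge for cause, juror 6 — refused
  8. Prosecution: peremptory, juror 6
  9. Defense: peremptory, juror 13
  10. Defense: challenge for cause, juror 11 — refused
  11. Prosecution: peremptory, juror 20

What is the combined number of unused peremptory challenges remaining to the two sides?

Prosecution allotment: 5 base + 1 × 2 alternates = 7. Defense allotment: 5 base + 1 × 2 alternates + 2 multi-party = 9.
Prosecution peremptories used: #3, #2, #12, #6, #20 — 5 (the for-cause on #21 doesn't count).
Defense peremptories used: #15, #13 — 2 (for-cause on #16, #6, #11 don't count).
Remaining: (7 − 5) + (9 − 2) = 9.

9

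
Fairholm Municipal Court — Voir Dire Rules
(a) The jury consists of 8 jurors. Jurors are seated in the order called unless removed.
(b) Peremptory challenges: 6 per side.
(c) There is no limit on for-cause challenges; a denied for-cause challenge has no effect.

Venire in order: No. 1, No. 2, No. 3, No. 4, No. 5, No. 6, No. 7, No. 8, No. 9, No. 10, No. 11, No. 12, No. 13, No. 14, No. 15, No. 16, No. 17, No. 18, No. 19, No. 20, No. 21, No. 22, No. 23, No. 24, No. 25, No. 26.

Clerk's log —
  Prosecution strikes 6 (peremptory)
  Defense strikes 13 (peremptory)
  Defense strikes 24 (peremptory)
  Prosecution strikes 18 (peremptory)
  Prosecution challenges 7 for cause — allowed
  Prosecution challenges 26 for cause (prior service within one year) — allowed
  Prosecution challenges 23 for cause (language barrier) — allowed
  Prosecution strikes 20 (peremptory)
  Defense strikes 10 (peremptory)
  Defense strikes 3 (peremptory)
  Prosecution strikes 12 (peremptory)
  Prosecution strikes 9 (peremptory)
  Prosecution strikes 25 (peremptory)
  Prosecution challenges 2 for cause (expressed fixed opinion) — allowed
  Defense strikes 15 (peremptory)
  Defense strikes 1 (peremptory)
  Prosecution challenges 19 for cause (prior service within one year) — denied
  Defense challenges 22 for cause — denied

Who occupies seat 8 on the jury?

Removed: #1, #2, #3, #6, #7, #9, #10, #12, #13, #15, #18, #20, #23, #24, #25, #26. (#19, #22 stay — for-cause denied.)
Seating in order: seats 1–8 → #4, #5, #8, #11, #14, #16, #17, #19.
So seat 8 is #19.

19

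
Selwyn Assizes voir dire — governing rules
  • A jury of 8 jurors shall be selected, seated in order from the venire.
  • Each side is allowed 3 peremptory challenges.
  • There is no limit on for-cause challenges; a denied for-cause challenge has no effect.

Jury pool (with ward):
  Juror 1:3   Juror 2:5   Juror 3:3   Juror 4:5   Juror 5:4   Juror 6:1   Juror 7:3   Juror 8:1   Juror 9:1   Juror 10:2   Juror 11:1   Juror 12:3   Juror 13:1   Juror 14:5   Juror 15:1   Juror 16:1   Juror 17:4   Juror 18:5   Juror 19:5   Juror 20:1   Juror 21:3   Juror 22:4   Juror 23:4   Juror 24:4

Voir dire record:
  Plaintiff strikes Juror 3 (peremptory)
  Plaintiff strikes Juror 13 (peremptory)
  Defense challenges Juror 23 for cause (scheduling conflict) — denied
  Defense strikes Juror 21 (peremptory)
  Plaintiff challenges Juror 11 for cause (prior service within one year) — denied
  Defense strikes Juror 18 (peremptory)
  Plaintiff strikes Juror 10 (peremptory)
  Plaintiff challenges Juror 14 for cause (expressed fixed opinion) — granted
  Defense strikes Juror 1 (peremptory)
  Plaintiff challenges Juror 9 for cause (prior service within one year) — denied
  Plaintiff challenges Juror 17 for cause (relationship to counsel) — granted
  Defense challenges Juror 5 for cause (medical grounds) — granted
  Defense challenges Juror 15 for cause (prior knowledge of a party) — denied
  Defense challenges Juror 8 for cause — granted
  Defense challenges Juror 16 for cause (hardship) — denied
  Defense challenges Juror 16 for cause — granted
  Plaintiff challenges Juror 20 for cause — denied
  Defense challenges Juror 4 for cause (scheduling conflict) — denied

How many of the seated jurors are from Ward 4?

0

Removed: #1, #3, #5, #8, #10, #13, #14, #16, #17, #18, #21.
Seated jurors 1–8: #2, #4, #6, #7, #9, #11, #12, #15.
None of those are in Ward 4 → 0.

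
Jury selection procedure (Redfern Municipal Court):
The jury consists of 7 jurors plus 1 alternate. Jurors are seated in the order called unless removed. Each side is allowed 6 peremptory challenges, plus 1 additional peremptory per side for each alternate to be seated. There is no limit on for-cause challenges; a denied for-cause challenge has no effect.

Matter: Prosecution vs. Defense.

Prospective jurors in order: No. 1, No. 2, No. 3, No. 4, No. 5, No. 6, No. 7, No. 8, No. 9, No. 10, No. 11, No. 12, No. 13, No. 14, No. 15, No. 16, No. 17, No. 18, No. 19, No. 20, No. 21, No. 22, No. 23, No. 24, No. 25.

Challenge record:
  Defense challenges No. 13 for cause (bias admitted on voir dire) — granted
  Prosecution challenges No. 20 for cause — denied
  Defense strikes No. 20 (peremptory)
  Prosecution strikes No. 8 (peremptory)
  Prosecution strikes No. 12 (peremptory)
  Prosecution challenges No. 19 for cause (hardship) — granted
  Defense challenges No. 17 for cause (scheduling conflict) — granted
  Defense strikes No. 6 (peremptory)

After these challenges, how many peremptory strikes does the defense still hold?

Defense allotment: 6 base + 1 × 1 alternate = 7.
Defense peremptories used: #20, #6 — 2 (for-cause on #13, #17 don't count).
Remaining: 7 − 2 = 5.

5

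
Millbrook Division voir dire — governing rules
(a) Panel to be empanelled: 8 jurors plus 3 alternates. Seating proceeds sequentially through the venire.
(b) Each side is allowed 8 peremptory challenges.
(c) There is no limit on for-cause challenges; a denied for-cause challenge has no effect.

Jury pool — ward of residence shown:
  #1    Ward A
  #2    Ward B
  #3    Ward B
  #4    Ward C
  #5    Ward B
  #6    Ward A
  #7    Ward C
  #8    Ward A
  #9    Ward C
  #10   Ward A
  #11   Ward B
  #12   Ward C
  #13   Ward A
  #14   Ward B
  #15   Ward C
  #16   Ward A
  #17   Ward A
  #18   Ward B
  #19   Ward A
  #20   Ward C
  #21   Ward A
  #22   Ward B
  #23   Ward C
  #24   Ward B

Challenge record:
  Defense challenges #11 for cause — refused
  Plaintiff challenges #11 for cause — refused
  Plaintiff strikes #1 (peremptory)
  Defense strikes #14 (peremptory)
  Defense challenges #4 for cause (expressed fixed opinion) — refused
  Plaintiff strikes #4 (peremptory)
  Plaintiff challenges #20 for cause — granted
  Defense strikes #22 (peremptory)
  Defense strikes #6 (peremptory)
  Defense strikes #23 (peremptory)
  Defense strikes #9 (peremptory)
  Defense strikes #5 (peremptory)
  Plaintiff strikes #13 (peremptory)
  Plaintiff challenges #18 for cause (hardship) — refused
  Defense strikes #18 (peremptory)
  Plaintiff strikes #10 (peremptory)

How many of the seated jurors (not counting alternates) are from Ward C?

Removed: #1, #4, #5, #6, #9, #10, #13, #14, #18, #20, #22, #23.
Seated jurors 1–8: #2, #3, #7, #8, #11, #12, #15, #16 (alternates #17, #19, #21 not counted).
Of those, in Ward C: #7, #12, #15 → 3.

3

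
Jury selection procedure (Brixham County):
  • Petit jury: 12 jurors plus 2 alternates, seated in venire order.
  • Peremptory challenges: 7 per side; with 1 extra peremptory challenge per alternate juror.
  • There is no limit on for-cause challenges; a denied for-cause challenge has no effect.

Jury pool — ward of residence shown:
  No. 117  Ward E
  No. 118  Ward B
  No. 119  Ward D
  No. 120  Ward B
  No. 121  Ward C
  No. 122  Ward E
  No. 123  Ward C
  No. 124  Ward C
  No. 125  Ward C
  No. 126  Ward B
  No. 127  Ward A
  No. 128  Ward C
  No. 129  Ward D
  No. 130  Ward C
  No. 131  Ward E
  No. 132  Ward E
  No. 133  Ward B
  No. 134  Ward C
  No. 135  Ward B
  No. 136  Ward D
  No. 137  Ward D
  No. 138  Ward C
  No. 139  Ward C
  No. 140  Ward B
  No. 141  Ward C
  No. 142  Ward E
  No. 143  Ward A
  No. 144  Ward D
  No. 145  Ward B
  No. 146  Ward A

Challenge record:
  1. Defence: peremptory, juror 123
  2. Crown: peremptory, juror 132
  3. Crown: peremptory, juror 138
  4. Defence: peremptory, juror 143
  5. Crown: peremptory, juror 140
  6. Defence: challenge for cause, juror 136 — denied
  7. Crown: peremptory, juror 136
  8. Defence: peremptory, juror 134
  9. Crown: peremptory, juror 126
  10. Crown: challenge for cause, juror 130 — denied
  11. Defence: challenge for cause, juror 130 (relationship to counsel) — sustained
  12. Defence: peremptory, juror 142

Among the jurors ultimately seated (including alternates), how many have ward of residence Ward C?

Removed: #123, #126, #130, #132, #134, #136, #138, #140, #142, #143.
Seated (14 incl. alternates): #117, #118, #119, #120, #121, #122, #124, #125, #127, #128, #129, #131, #133, #135.
Of those, in Ward C: #121, #124, #125, #128 → 4.

4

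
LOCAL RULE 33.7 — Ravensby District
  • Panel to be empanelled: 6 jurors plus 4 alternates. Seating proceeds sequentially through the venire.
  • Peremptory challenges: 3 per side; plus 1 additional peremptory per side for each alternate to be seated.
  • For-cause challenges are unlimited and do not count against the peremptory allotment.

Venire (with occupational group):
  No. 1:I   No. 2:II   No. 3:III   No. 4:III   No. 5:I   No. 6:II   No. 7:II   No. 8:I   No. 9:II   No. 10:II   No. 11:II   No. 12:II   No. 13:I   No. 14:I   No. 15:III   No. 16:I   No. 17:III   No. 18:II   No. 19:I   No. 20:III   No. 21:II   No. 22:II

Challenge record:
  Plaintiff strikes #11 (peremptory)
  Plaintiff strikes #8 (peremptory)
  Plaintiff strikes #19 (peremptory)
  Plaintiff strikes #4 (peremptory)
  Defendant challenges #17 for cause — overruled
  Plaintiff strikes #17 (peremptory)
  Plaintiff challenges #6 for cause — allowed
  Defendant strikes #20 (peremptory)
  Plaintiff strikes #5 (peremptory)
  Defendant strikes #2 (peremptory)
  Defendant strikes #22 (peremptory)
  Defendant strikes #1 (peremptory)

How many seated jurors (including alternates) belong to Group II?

5

Removed: #1, #2, #4, #5, #6, #8, #11, #17, #19, #20, #22.
Seated (10 incl. alternates): #3, #7, #9, #10, #12, #13, #14, #15, #16, #18.
Of those, in Group II: #7, #9, #10, #12, #18 → 5.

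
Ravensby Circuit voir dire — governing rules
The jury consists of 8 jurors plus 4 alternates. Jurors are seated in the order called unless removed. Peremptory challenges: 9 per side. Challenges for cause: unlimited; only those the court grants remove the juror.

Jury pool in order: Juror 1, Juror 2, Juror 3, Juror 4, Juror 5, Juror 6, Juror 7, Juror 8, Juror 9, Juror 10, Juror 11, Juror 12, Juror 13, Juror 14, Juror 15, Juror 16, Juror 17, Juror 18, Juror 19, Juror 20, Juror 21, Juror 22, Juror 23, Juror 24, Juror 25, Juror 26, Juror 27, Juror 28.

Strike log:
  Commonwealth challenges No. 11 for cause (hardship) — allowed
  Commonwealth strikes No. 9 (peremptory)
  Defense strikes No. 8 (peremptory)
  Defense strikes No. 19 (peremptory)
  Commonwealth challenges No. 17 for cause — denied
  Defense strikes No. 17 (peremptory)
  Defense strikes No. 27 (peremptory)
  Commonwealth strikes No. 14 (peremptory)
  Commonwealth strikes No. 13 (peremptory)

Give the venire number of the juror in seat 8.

10

Removed: #8, #9, #11, #13, #14, #17, #19, #27.
Seating in order: seats 1–8 → #1, #2, #3, #4, #5, #6, #7, #10; alternates → #12, #15, #16, #18.
So seat 8 is #10.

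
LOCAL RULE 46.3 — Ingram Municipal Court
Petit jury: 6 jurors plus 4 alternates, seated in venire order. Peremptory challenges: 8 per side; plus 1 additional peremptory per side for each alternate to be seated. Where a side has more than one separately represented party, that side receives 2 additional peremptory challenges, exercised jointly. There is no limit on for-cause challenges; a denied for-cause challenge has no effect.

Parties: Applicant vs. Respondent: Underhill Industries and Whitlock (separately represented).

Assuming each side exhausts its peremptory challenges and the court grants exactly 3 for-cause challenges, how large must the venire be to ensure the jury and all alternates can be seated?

39

Seats to fill: 6 + 4 alternates = 10.
Peremptories — Applicant: 8 + 1×4 = 12; Respondent: 8 + 1×4 + 2 = 14; total 26.
For-cause removals: 3.
Minimum venire: 10 + 26 + 3 = 39.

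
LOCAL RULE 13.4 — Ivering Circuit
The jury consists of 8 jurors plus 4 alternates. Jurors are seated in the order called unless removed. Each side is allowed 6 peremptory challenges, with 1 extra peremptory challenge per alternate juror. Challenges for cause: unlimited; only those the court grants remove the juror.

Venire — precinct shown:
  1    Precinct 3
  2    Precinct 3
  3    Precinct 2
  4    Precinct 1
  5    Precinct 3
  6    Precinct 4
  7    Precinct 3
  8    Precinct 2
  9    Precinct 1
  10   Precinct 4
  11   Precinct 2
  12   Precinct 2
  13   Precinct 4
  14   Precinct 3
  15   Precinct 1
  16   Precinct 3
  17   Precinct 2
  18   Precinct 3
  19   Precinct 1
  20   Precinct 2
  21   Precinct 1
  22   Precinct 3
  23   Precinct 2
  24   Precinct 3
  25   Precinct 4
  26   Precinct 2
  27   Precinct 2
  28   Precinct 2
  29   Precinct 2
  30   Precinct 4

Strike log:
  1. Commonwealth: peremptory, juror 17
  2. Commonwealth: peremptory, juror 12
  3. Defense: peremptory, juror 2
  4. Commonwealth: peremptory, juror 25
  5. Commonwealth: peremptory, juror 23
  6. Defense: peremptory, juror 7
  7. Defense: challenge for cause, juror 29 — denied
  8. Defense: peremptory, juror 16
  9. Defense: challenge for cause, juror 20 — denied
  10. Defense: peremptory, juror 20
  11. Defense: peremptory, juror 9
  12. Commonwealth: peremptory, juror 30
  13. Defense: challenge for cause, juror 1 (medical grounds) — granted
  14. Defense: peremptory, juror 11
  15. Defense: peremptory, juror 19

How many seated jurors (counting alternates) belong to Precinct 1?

Removed: #1, #2, #7, #9, #11, #12, #16, #17, #19, #20, #23, #25, #30.
Seated (12 incl. alternates): #3, #4, #5, #6, #8, #10, #13, #14, #15, #18, #21, #22.
Of those, in Precinct 1: #4, #15, #21 → 3.

3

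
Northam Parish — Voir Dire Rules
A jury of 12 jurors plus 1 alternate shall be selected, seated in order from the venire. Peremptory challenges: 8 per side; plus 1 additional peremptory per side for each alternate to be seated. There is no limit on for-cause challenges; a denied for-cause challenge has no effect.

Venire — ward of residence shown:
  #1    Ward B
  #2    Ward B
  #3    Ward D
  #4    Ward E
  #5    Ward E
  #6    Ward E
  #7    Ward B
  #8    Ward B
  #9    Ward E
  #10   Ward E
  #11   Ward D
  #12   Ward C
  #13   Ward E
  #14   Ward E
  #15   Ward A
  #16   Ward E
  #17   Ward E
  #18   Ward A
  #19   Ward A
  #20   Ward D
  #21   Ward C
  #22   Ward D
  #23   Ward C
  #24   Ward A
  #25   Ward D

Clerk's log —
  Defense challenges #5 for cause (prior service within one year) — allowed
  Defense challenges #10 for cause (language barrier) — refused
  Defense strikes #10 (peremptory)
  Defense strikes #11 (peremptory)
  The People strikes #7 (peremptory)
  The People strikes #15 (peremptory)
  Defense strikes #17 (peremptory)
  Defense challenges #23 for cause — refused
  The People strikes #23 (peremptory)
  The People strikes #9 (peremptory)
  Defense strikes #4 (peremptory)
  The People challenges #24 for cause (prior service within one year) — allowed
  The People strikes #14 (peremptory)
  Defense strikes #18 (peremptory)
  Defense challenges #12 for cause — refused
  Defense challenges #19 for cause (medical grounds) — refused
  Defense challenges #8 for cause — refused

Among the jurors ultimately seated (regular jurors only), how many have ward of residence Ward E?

3

Removed: #4, #5, #7, #9, #10, #11, #14, #15, #17, #18, #23, #24.
Seated jurors 1–12: #1, #2, #3, #6, #8, #12, #13, #16, #19, #20, #21, #22 (alternates #25 not counted).
Of those, in Ward E: #6, #13, #16 → 3.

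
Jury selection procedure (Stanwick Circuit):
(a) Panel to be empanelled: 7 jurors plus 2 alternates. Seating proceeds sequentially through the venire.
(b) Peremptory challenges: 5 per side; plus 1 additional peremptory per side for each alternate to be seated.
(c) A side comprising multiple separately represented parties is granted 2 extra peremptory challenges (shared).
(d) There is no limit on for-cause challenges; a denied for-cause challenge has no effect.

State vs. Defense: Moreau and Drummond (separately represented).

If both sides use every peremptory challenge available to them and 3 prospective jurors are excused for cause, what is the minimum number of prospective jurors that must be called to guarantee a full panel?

Seats to fill: 7 + 2 alternates = 9.
Peremptories — State: 5 + 1×2 = 7; Defense: 5 + 1×2 + 2 = 9; total 16.
For-cause removals: 3.
Minimum venire: 9 + 16 + 3 = 28.

28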